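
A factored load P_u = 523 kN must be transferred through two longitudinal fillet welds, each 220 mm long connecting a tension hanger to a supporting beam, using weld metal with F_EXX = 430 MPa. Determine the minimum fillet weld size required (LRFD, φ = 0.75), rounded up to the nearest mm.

w = 9 mm

Total weld length L = 440 mm.
Required throat t_e = P_u / (φ × 0.6 F_EXX × L) = 523 / (0.75 × 0.6 × 430 × 440 × 10⁻³) = 6.143 mm.
Required leg w = t_e / 0.707 = 8.689 mm → use 9 mm.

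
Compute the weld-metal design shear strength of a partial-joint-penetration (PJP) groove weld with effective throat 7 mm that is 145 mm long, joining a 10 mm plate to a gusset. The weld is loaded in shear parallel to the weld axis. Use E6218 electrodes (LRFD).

E62XX → F_EXX = 620 MPa.
Effective throat (given) t_e = 7 mm.
A_we = 7 × 145 = 1015 mm².
F_nw = 0.6 F_EXX = 372 MPa.
φR_n = 0.75 × 372 × 1015 × 10⁻³ = 283.2 kN.

φR_n ≈ 283 kN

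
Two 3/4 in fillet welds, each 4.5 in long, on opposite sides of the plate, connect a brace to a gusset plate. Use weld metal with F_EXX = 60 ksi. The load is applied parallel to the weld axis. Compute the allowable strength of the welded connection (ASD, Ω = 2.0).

Effective throat t_e = 0.707 × 0.75 = 0.5302 in.
Total length L = 9 in; A_we = 0.5302 × 9 = 4.772 in².
F_nw = 0.6 F_EXX = 0.6 × 60 = 36 ksi.
R_n = 36 × 4.772 = 171.8 kips; R_n/Ω = 171.8/2.0 = 85.9 kips.

R_n/Ω ≈ 85.9 kips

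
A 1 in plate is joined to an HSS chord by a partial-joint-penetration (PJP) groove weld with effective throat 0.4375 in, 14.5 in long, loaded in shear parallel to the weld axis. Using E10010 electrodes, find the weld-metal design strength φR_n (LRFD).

E100XX → F_EXX = 100 ksi.
Effective throat (given) t_e = 0.4375 in.
A_we = 0.4375 × 14.5 = 6.344 in².
F_nw = 0.6 F_EXX = 60 ksi.
φR_n = 0.75 × 60 × 6.344 = 285.5 kip.

φR_n ≈ 285 kip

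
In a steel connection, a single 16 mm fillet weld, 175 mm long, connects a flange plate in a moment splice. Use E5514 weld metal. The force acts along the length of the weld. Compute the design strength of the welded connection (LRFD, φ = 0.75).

φR_n ≈ 490 kN

E55XX → F_EXX = 550 MPa.
Effective throat t_e = 0.707 × 16 = 11.31 mm.
Total length L = 175 mm; A_we = 11.31 × 175 = 1980 mm².
F_nw = 0.6 F_EXX = 0.6 × 550 = 330 MPa.
φR_n = 0.75 × 330 × 1980 × 10⁻³ = 490 kN.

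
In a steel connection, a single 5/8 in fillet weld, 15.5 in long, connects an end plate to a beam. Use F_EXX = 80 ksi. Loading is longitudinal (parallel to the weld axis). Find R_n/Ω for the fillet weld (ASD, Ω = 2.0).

Effective throat t_e = 0.707 × 0.625 = 0.4419 in.
Total length L = 15.5 in; A_we = 0.4419 × 15.5 = 6.849 in².
F_nw = 0.6 F_EXX = 0.6 × 80 = 48 ksi.
R_n = 48 × 6.849 = 328.8 kip; R_n/Ω = 328.8/2.0 = 164.4 kip.

R_n/Ω ≈ 164 kip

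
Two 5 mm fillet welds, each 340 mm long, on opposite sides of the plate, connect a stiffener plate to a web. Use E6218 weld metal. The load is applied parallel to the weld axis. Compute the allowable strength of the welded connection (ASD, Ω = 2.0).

R_n/Ω ≈ 447 kN

E62XX → F_EXX = 620 MPa.
Effective throat t_e = 0.707 × 5 = 3.535 mm.
Total length L = 680 mm; A_we = 3.535 × 680 = 2404 mm².
F_nw = 0.6 F_EXX = 0.6 × 620 = 372 MPa.
R_n = 372 × 2404 × 10⁻³ = 894.2 kN; R_n/Ω = 894.2/2.0 = 447.1 kN.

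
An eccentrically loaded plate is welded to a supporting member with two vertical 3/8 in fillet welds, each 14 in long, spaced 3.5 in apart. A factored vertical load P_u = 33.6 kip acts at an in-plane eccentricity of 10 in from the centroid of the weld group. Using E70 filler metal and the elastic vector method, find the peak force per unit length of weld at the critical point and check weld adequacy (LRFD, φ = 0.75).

E70XX → F_EXX = 70 ksi.
Total weld length L_w = 28 in. Treat welds as unit-width lines.
Polar moment about centroid: J = 2[d³/12 + d(b/2)²] = 2[14³/12 + 14×1.75²] = 543.1 in³.
Direct shear f_v = P/L_w = 33.6 / 28 = 1.2 kip/in (vertical).
Torsion M = P·e = 33.6 × 10 = 336 kip·in.
Critical point at (x, y) = (1.75, 7) from centroid. f_tx = M·y/J = 4.331 kip/in; f_ty = M·x/J = 1.083 kip/in.
Resultant f_max = √[f_tx² + (f_v + f_ty)²] = √[4.331² + (1.2 + 1.083)²] = 4.896 kip/in.
Capacity per unit length: φr_n = 0.75 × 0.6 × 70 × (0.707 × 0.375) = 8.351 kip/in.
4.896 ≤ 8.351 → adequate.

f_max ≈ 4.9 kip/in; adequate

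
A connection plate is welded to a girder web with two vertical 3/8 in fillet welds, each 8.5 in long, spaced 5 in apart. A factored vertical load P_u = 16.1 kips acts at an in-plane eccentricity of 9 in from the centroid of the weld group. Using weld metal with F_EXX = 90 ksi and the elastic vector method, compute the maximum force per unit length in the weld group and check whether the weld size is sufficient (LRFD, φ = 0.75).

f_max ≈ 3.99 kip/in; adequate

Total weld length L_w = 17 in. Treat welds as unit-width lines.
Polar moment about centroid: J = 2[d³/12 + d(b/2)²] = 2[8.5³/12 + 8.5×2.5²] = 208.6 in³.
Direct shear f_v = P/L_w = 16.1 / 17 = 0.9471 kip/in (vertical).
Torsion M = P·e = 16.1 × 9 = 144.9 kip·in.
Critical point at (x, y) = (2.5, 4.25) from centroid. f_tx = M·y/J = 2.952 kip/in; f_ty = M·x/J = 1.737 kip/in.
Resultant f_max = √[f_tx² + (f_v + f_ty)²] = √[2.952² + (0.9471 + 1.737)²] = 3.99 kip/in.
Capacity per unit length: φr_n = 0.75 × 0.6 × 90 × (0.707 × 0.375) = 10.74 kip/in.
3.99 ≤ 10.74 → adequate.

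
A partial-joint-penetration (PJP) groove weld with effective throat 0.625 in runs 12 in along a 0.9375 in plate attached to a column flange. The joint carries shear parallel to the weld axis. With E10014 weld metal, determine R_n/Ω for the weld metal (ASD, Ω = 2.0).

R_n/Ω ≈ 225 kips

E100XX → F_EXX = 100 ksi.
Effective throat (given) t_e = 0.625 in.
A_we = 0.625 × 12 = 7.5 in².
F_nw = 0.6 F_EXX = 60 ksi.
R_n/Ω = (60 × 7.5) / 2.0 = 225 kips.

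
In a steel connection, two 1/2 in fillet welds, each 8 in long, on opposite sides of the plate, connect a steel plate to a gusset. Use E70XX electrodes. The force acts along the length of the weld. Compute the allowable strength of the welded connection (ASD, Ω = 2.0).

E70XX → F_EXX = 70 ksi.
Effective throat t_e = 0.707 × 0.5 = 0.3535 in.
Total length L = 16 in; A_we = 0.3535 × 16 = 5.656 in².
F_nw = 0.6 F_EXX = 0.6 × 70 = 42 ksi.
R_n = 42 × 5.656 = 237.6 kips; R_n/Ω = 237.6/2.0 = 118.8 kips.

R_n/Ω ≈ 119 kips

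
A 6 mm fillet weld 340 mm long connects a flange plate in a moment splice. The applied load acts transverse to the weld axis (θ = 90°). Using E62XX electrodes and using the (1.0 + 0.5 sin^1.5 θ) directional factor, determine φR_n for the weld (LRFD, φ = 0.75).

E62XX → F_EXX = 620 MPa.
t_e = 0.707 × 6 = 4.242 mm; A_we = 4.242 × 340 = 1442 mm².
Directional factor: 1.0 + 0.5 sin^1.5(90°) = 1.5.
F_nw = 0.6 × 620 × 1.5 = 558 MPa.
φR_n = 0.75 × 558 × 1442 × 10⁻³ = 603.6 kN.

φR_n ≈ 604 kN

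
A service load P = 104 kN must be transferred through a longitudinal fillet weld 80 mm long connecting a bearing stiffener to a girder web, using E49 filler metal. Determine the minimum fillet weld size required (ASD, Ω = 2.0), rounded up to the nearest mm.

w = 13 mm

E49XX → F_EXX = 490 MPa.
Total weld length L = 80 mm.
Required throat t_e = P × Ω / (0.6 F_EXX × L) = 104 × 2.0 / (0.6 × 490 × 80 × 10⁻³) = 8.844 mm.
Required leg w = t_e / 0.707 = 12.51 mm → use 13 mm.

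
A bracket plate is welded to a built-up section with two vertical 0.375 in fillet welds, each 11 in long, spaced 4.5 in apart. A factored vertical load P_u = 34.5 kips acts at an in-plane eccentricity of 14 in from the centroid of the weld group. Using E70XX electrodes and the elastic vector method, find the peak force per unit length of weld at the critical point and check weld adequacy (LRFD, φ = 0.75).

E70XX → F_EXX = 70 ksi.
Total weld length L_w = 22 in. Treat welds as unit-width lines.
Polar moment about centroid: J = 2[d³/12 + d(b/2)²] = 2[11³/12 + 11×2.25²] = 333.2 in³.
Direct shear f_v = P/L_w = 34.5 / 22 = 1.568 kip/in (vertical).
Torsion M = P·e = 34.5 × 14 = 483 kip·in.
Critical point at (x, y) = (2.25, 5.5) from centroid. f_tx = M·y/J = 7.972 kip/in; f_ty = M·x/J = 3.261 kip/in.
Resultant f_max = √[f_tx² + (f_v + f_ty)²] = √[7.972² + (1.568 + 3.261)²] = 9.321 kip/in.
Capacity per unit length: φr_n = 0.75 × 0.6 × 70 × (0.707 × 0.375) = 8.351 kip/in.
9.321 > 8.351 → NOT adequate.

f_max ≈ 9.32 kip/in; NOT adequate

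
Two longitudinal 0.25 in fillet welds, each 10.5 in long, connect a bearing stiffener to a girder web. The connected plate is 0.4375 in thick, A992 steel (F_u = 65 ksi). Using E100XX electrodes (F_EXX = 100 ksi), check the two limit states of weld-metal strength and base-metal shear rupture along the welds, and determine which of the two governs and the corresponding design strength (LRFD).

t_e = 0.707 × 0.25 = 0.1767 in; L = 21 in.
Weld metal: φR_n = 0.75 × 0.6 × 100 × 0.1767 × 21 = 167 kips.
Base metal (shear rupture): φR_n = 0.75 × 0.6 × 65 × 0.4375 × 21 = 268.7 kips.
Governing: weld metal.

φR_n ≈ 167 kips (weld metal governs)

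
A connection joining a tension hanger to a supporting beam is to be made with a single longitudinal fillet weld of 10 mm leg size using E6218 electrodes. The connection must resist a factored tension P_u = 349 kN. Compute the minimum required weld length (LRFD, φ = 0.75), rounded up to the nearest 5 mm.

L = 180 mm

E62XX → F_EXX = 620 MPa.
Throat t_e = 0.707 × 10 = 7.07 mm.
φr_n = 0.75 × 0.6 × 620 × 7.07 × 10⁻³ = 1.973 kN/mm.
L_req = P_u / φr_n = 349 / 1.973 = 176.9 mm total.
Round up → use L = 180 mm.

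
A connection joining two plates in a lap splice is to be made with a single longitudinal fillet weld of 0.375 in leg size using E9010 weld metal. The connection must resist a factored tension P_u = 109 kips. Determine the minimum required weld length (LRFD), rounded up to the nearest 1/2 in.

L = 10.5 in

E90XX → F_EXX = 90 ksi.
Throat t_e = 0.707 × 0.375 = 0.2651 in.
φr_n = 0.75 × 0.6 × 90 × 0.2651 = 10.74 kips/in.
L_req = P_u / φr_n = 109 / 10.74 = 10.15 in total.
Round up → use L = 10.5 in.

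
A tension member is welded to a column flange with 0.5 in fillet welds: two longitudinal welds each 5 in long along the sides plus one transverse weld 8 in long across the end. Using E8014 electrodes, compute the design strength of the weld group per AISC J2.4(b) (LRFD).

E80XX → F_EXX = 80 ksi.
t_e = 0.707 × 0.5 = 0.3535 in.
R_nwl = 0.6 × 80 × 0.3535 × 10 = 169.7 kip (longitudinal, 2 welds).
R_nwt = 0.6 × 80 × 0.3535 × 8 = 135.7 kip (transverse, base value).
(i) R_nwl + R_nwt = 305.4 kip; (ii) 0.85 R_nwl + 1.5 R_nwt = 347.8 kip.
R_n = max = 347.8 kip [governs: (ii)]; φR_n = 260.9 kip.

φR_n ≈ 261 kip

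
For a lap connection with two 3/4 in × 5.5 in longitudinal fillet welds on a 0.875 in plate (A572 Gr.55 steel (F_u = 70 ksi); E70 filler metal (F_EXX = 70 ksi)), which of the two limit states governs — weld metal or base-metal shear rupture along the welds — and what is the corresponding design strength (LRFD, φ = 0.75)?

φR_n ≈ 184 kips (weld metal governs)

t_e = 0.707 × 0.75 = 0.5302 in; L = 11 in.
Weld metal: φR_n = 0.75 × 0.6 × 70 × 0.5302 × 11 = 183.7 kips.
Base metal (shear rupture): φR_n = 0.75 × 0.6 × 70 × 0.875 × 11 = 303.2 kips.
Governing: weld metal.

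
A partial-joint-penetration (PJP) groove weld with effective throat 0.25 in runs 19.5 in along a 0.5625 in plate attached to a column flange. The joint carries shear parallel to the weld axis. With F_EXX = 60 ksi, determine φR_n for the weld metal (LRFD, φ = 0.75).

Effective throat (given) t_e = 0.25 in.
A_we = 0.25 × 19.5 = 4.875 in².
F_nw = 0.6 F_EXX = 36 ksi.
φR_n = 0.75 × 36 × 4.875 = 131.6 kip.

φR_n ≈ 132 kip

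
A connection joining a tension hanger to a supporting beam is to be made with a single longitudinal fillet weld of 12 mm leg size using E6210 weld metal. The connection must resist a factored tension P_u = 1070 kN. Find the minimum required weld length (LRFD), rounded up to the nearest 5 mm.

E62XX → F_EXX = 620 MPa.
Throat t_e = 0.707 × 12 = 8.484 mm.
φr_n = 0.75 × 0.6 × 620 × 8.484 × 10⁻³ = 2.367 kN/mm.
L_req = P_u / φr_n = 1070 / 2.367 = 452 mm total.
Round up → use L = 455 mm.

L = 455 mm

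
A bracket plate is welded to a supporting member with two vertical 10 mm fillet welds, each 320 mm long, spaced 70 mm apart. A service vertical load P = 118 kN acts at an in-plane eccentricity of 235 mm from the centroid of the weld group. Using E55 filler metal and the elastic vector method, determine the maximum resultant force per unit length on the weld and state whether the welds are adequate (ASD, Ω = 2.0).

E55XX → F_EXX = 550 MPa.
Total weld length L_w = 640 mm. Treat welds as unit-width lines.
Polar moment about centroid: J = 2[d³/12 + d(b/2)²] = 2[320³/12 + 320×35²] = 6245000 mm³.
Direct shear f_v = P/L_w = 118×10³ / 640 = 184.4 N/mm (vertical).
Torsion M = P·e = 118×10³ × 235 = 27730000 N·mm.
Critical point at (x, y) = (35, 160) from centroid. f_tx = M·y/J = 710.4 N/mm; f_ty = M·x/J = 155.4 N/mm.
Resultant f_max = √[f_tx² + (f_v + f_ty)²] = √[710.4² + (184.4 + 155.4)²] = 787.5 N/mm.
Capacity per unit length: r_n/Ω = (1/2.0) × 0.6 × 550 × (0.707 × 10) = 1167 N/mm.
787.5 ≤ 1167 → adequate.

f_max ≈ 787 N/mm; adequate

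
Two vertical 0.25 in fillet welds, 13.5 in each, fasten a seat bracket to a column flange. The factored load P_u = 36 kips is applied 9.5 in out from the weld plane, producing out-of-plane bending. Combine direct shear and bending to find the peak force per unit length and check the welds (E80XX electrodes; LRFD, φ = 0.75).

E80XX → F_EXX = 80 ksi.
L_w = 2 × 13.5 = 27 in; section modulus (unit throat) S = 2 × L²/6 = 60.75 in².
Direct shear f_v = P/L_w = 36/27 = 1.333 kip/in.
Moment M = P × e = 36 × 9.5 = 342 kip·in; bending f_b = M/S = 5.63 kip/in.
f_max = √(f_v² + f_b²) = √(1.333² + 5.63²) = 5.785 kip/in.
φr_n = 0.75 × 0.6 × 80 × (0.707 × 0.25) = 6.363 kip/in → adequate.

f_max ≈ 5.79 kip/in; adequate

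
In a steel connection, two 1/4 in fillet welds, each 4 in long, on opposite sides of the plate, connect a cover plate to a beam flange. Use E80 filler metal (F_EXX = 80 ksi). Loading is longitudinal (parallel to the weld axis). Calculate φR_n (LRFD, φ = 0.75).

Effective throat t_e = 0.707 × 0.25 = 0.1767 in.
Total length L = 8 in; A_we = 0.1767 × 8 = 1.414 in².
F_nw = 0.6 F_EXX = 0.6 × 80 = 48 ksi.
φR_n = 0.75 × 48 × 1.414 = 50.9 kips.

φR_n ≈ 50.9 kips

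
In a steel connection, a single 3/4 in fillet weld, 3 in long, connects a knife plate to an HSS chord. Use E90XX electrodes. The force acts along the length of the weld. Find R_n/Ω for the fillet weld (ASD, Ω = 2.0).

R_n/Ω ≈ 43 kip

E90XX → F_EXX = 90 ksi.
Effective throat t_e = 0.707 × 0.75 = 0.5302 in.
Total length L = 3 in; A_we = 0.5302 × 3 = 1.591 in².
F_nw = 0.6 F_EXX = 0.6 × 90 = 54 ksi.
R_n = 54 × 1.591 = 85.9 kip; R_n/Ω = 85.9/2.0 = 42.95 kip.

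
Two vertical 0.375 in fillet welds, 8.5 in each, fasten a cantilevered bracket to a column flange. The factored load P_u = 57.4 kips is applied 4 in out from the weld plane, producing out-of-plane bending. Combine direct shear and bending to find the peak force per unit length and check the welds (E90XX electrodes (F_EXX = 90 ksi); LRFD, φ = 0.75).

f_max ≈ 10.1 kip/in; adequate

L_w = 2 × 8.5 = 17 in; section modulus (unit throat) S = 2 × L²/6 = 24.08 in².
Direct shear f_v = P/L_w = 57.4/17 = 3.376 kip/in.
Moment M = P × e = 57.4 × 4 = 229.6 kip·in; bending f_b = M/S = 9.534 kip/in.
f_max = √(f_v² + f_b²) = √(3.376² + 9.534²) = 10.11 kip/in.
φr_n = 0.75 × 0.6 × 90 × (0.707 × 0.375) = 10.74 kip/in → adequate.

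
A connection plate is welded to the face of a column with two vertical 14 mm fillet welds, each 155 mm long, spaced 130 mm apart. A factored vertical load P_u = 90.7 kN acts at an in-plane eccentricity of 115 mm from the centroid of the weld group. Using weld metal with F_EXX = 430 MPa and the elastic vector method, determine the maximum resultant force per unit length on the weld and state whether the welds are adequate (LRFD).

f_max ≈ 768 N/mm; adequate

Total weld length L_w = 310 mm. Treat welds as unit-width lines.
Polar moment about centroid: J = 2[d³/12 + d(b/2)²] = 2[155³/12 + 155×65²] = 1930000 mm³.
Direct shear f_v = P/L_w = 90.7×10³ / 310 = 292.6 N/mm (vertical).
Torsion M = P·e = 90.7×10³ × 115 = 10430000 N·mm.
Critical point at (x, y) = (65, 77.5) from centroid. f_tx = M·y/J = 418.8 N/mm; f_ty = M·x/J = 351.2 N/mm.
Resultant f_max = √[f_tx² + (f_v + f_ty)²] = √[418.8² + (292.6 + 351.2)²] = 768 N/mm.
Capacity per unit length: φr_n = 0.75 × 0.6 × 430 × (0.707 × 14) = 1915 N/mm.
768 ≤ 1915 → adequate.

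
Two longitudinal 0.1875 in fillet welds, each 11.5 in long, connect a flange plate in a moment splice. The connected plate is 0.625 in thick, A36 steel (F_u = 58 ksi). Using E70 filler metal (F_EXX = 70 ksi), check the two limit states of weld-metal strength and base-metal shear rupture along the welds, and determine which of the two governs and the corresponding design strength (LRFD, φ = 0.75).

φR_n ≈ 96 kip (weld metal governs)

t_e = 0.707 × 0.1875 = 0.1326 in; L = 23 in.
Weld metal: φR_n = 0.75 × 0.6 × 70 × 0.1326 × 23 = 96.04 kip.
Base metal (shear rupture): φR_n = 0.75 × 0.6 × 58 × 0.625 × 23 = 375.2 kip.
Governing: weld metal.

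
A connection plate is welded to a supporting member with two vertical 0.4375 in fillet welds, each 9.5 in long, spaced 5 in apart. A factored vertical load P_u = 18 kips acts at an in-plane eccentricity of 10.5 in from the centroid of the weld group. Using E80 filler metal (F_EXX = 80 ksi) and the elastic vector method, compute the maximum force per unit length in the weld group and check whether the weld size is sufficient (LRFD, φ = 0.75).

f_max ≈ 4.4 kip/in; adequate

Total weld length L_w = 19 in. Treat welds as unit-width lines.
Polar moment about centroid: J = 2[d³/12 + d(b/2)²] = 2[9.5³/12 + 9.5×2.5²] = 261.6 in³.
Direct shear f_v = P/L_w = 18 / 19 = 0.9474 kip/in (vertical).
Torsion M = P·e = 18 × 10.5 = 189 kip·in.
Critical point at (x, y) = (2.5, 4.75) from centroid. f_tx = M·y/J = 3.431 kip/in; f_ty = M·x/J = 1.806 kip/in.
Resultant f_max = √[f_tx² + (f_v + f_ty)²] = √[3.431² + (0.9474 + 1.806)²] = 4.399 kip/in.
Capacity per unit length: φr_n = 0.75 × 0.6 × 80 × (0.707 × 0.4375) = 11.14 kip/in.
4.399 ≤ 11.14 → adequate.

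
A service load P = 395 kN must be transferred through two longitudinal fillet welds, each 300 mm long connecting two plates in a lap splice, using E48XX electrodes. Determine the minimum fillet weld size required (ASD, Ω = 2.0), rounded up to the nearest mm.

w = 7 mm

E48XX → F_EXX = 480 MPa.
Total weld length L = 600 mm.
Required throat t_e = P × Ω / (0.6 F_EXX × L) = 395 × 2.0 / (0.6 × 480 × 600 × 10⁻³) = 4.572 mm.
Required leg w = t_e / 0.707 = 6.466 mm → use 7 mm.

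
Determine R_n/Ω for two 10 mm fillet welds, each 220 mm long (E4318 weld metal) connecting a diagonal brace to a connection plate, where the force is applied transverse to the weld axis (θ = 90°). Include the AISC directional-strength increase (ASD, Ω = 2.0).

E43XX → F_EXX = 430 MPa.
t_e = 0.707 × 10 = 7.07 mm; A_we = 7.07 × 440 = 3111 mm².
Directional factor: 1.0 + 0.5 sin^1.5(90°) = 1.5.
F_nw = 0.6 × 430 × 1.5 = 387 MPa.
R_n/Ω = (387 × 3111) / 2.0 × 10⁻³ = 601.9 kN.

R_n/Ω ≈ 602 kN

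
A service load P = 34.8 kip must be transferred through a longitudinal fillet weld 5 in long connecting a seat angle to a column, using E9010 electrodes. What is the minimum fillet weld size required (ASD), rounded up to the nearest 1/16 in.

E90XX → F_EXX = 90 ksi.
Total weld length L = 5 in.
Required throat t_e = P × Ω / (0.6 F_EXX × L) = 34.8 × 2.0 / (0.6 × 90 × 5) = 0.2578 in.
Required leg w = t_e / 0.707 = 0.3646 in → use 3/8 in.

w = 3/8 in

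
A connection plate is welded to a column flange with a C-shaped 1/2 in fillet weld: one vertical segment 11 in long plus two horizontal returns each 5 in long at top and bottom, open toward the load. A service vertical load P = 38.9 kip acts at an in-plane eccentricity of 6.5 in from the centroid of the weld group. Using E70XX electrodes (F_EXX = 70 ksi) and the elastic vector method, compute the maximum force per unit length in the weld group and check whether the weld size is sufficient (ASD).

Total weld length L_w = 21 in. Treat welds as unit-width lines.
Centroid: x̄ = 2×5×2.5 / 21 = 1.19 in from the vertical weld.
Polar moment about centroid: J = I_x + I_y = [11³/12 + 2×5×5.5²] + [11×1.19² + 2(5³/12 + 5×1.31²)] = 467 in³.
Direct shear f_v = P/L_w = 38.9 / 21 = 1.852 kip/in (vertical).
Torsion M = P·e = 38.9 × 6.5 = 252.85 kip·in.
Critical point at (x, y) = (3.81, 5.5) from centroid. f_tx = M·y/J = 2.978 kip/in; f_ty = M·x/J = 2.063 kip/in.
Resultant f_max = √[f_tx² + (f_v + f_ty)²] = √[2.978² + (1.852 + 2.063)²] = 4.919 kip/in.
Capacity per unit length: r_n/Ω = (1/2.0) × 0.6 × 70 × (0.707 × 0.5) = 7.423 kip/in.
4.919 ≤ 7.423 → adequate.

f_max ≈ 4.92 kip/in; adequate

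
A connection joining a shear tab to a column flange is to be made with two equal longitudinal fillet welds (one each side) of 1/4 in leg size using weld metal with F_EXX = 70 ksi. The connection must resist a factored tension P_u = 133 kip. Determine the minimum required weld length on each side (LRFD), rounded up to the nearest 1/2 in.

L = 12 in on each side

Throat t_e = 0.707 × 0.25 = 0.1767 in.
φr_n = 0.75 × 0.6 × 70 × 0.1767 = 5.568 kip/in.
L_req = P_u / φr_n = 133 / 5.568 = 23.89 in total.
Per side: 23.89 / 2 = 11.94 in.
Round up → use L = 12 in on each side.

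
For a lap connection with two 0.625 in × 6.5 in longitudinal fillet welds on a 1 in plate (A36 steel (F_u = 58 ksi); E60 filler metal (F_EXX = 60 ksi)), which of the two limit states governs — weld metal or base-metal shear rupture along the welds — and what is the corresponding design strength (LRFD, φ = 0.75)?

t_e = 0.707 × 0.625 = 0.4419 in; L = 13 in.
Weld metal: φR_n = 0.75 × 0.6 × 60 × 0.4419 × 13 = 155.1 kip.
Base metal (shear rupture): φR_n = 0.75 × 0.6 × 58 × 1 × 13 = 339.3 kip.
Governing: weld metal.

φR_n ≈ 155 kip (weld metal governs)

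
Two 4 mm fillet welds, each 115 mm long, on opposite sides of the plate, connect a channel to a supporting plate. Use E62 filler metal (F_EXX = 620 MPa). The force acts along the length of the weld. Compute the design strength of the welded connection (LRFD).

Effective throat t_e = 0.707 × 4 = 2.828 mm.
Total length L = 230 mm; A_we = 2.828 × 230 = 650.4 mm².
F_nw = 0.6 F_EXX = 0.6 × 620 = 372 MPa.
φR_n = 0.75 × 372 × 650.4 × 10⁻³ = 181.5 kN.

φR_n ≈ 181 kN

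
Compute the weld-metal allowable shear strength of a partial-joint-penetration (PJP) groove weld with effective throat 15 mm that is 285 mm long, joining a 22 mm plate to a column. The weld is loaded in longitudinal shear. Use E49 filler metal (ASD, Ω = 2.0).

R_n/Ω ≈ 628 kN

E49XX → F_EXX = 490 MPa.
Effective throat (given) t_e = 15 mm.
A_we = 15 × 285 = 4275 mm².
F_nw = 0.6 F_EXX = 294 MPa.
R_n/Ω = (294 × 4275) / 2.0 × 10⁻³ = 628.4 kN.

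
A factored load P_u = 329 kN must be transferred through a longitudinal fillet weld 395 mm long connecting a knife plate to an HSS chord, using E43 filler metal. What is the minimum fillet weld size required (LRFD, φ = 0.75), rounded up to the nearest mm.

E43XX → F_EXX = 430 MPa.
Total weld length L = 395 mm.
Required throat t_e = P_u / (φ × 0.6 F_EXX × L) = 329 / (0.75 × 0.6 × 430 × 395 × 10⁻³) = 4.304 mm.
Required leg w = t_e / 0.707 = 6.088 mm → use 7 mm.

w = 7 mm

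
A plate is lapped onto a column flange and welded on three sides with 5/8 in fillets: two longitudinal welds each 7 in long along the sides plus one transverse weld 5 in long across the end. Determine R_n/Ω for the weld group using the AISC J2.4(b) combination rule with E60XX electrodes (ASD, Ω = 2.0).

E60XX → F_EXX = 60 ksi.
t_e = 0.707 × 0.625 = 0.4419 in.
R_nwl = 0.6 × 60 × 0.4419 × 14 = 222.7 kips (longitudinal, 2 welds).
R_nwt = 0.6 × 60 × 0.4419 × 5 = 79.54 kips (transverse, base value).
(i) R_nwl + R_nwt = 302.2 kips; (ii) 0.85 R_nwl + 1.5 R_nwt = 308.6 kips.
R_n = max = 308.6 kips [governs: (ii)]; R_n/Ω = 154.3 kips.

R_n/Ω ≈ 154 kips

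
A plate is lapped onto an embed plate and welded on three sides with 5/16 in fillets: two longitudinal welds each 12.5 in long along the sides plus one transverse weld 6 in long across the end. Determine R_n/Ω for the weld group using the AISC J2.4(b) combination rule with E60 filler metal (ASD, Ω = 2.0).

E60XX → F_EXX = 60 ksi.
t_e = 0.707 × 0.3125 = 0.2209 in.
R_nwl = 0.6 × 60 × 0.2209 × 25 = 198.8 kip (longitudinal, 2 welds).
R_nwt = 0.6 × 60 × 0.2209 × 6 = 47.72 kip (transverse, base value).
(i) R_nwl + R_nwt = 246.6 kip; (ii) 0.85 R_nwl + 1.5 R_nwt = 240.6 kip.
R_n = max = 246.6 kip [governs: (i)]; R_n/Ω = 123.3 kip.

R_n/Ω ≈ 123 kip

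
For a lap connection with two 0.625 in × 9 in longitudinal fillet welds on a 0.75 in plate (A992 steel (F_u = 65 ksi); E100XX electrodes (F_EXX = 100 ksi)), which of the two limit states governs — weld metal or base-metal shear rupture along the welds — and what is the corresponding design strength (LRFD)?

t_e = 0.707 × 0.625 = 0.4419 in; L = 18 in.
Weld metal: φR_n = 0.75 × 0.6 × 100 × 0.4419 × 18 = 357.9 kips.
Base metal (shear rupture): φR_n = 0.75 × 0.6 × 65 × 0.75 × 18 = 394.9 kips.
Governing: weld metal.

φR_n ≈ 358 kips (weld metal governs)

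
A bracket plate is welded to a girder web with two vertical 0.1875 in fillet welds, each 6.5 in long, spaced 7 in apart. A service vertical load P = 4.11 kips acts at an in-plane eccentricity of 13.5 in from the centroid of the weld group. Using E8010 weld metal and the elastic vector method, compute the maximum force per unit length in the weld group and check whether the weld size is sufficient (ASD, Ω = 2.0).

E80XX → F_EXX = 80 ksi.
Total weld length L_w = 13 in. Treat welds as unit-width lines.
Polar moment about centroid: J = 2[d³/12 + d(b/2)²] = 2[6.5³/12 + 6.5×3.5²] = 205 in³.
Direct shear f_v = P/L_w = 4.11 / 13 = 0.3162 kip/in (vertical).
Torsion M = P·e = 4.11 × 13.5 = 55.485 kip·in.
Critical point at (x, y) = (3.5, 3.25) from centroid. f_tx = M·y/J = 0.8796 kip/in; f_ty = M·x/J = 0.9472 kip/in.
Resultant f_max = √[f_tx² + (f_v + f_ty)²] = √[0.8796² + (0.3162 + 0.9472)²] = 1.539 kip/in.
Capacity per unit length: r_n/Ω = (1/2.0) × 0.6 × 80 × (0.707 × 0.1875) = 3.181 kip/in.
1.539 ≤ 3.181 → adequate.

f_max ≈ 1.54 kip/in; adequate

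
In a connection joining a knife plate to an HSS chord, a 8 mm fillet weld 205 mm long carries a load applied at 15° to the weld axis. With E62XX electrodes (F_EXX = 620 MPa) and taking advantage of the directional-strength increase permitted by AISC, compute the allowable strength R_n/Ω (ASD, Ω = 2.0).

R_n/Ω ≈ 230 kN

t_e = 0.707 × 8 = 5.656 mm; A_we = 5.656 × 205 = 1159 mm².
Directional factor: 1.0 + 0.5 sin^1.5(15°) = 1.066.
F_nw = 0.6 × 620 × 1.066 = 396.5 MPa.
R_n/Ω = (396.5 × 1159) / 2.0 × 10⁻³ = 229.9 kN.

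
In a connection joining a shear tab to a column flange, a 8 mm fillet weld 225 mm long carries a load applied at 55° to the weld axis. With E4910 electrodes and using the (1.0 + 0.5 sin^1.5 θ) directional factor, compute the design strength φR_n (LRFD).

φR_n ≈ 385 kN

E49XX → F_EXX = 490 MPa.
t_e = 0.707 × 8 = 5.656 mm; A_we = 5.656 × 225 = 1273 mm².
Directional factor: 1.0 + 0.5 sin^1.5(55°) = 1.371.
F_nw = 0.6 × 490 × 1.371 = 403 MPa.
φR_n = 0.75 × 403 × 1273 × 10⁻³ = 384.6 kN.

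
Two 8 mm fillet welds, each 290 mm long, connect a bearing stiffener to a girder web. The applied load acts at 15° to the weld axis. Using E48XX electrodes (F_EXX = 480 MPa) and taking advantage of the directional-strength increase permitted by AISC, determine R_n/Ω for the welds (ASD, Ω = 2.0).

R_n/Ω ≈ 503 kN

t_e = 0.707 × 8 = 5.656 mm; A_we = 5.656 × 580 = 3280 mm².
Directional factor: 1.0 + 0.5 sin^1.5(15°) = 1.066.
F_nw = 0.6 × 480 × 1.066 = 307 MPa.
R_n/Ω = (307 × 3280) / 2.0 × 10⁻³ = 503.5 kN.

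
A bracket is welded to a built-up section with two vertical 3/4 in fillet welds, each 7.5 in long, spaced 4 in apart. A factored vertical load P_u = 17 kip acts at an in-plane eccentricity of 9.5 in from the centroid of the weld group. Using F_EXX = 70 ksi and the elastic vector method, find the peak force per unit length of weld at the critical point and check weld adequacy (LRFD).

f_max ≈ 5.89 kip/in; adequate

Total weld length L_w = 15 in. Treat welds as unit-width lines.
Polar moment about centroid: J = 2[d³/12 + d(b/2)²] = 2[7.5³/12 + 7.5×2²] = 130.3 in³.
Direct shear f_v = P/L_w = 17 / 15 = 1.133 kip/in (vertical).
Torsion M = P·e = 17 × 9.5 = 161.5 kip·in.
Critical point at (x, y) = (2, 3.75) from centroid. f_tx = M·y/J = 4.647 kip/in; f_ty = M·x/J = 2.479 kip/in.
Resultant f_max = √[f_tx² + (f_v + f_ty)²] = √[4.647² + (1.133 + 2.479)²] = 5.886 kip/in.
Capacity per unit length: φr_n = 0.75 × 0.6 × 70 × (0.707 × 0.75) = 16.7 kip/in.
5.886 ≤ 16.7 → adequate.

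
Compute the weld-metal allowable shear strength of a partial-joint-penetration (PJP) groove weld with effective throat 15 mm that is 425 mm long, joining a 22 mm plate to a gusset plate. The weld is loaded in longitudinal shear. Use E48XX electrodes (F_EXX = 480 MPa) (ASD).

R_n/Ω ≈ 918 kN

Effective throat (given) t_e = 15 mm.
A_we = 15 × 425 = 6375 mm².
F_nw = 0.6 F_EXX = 288 MPa.
R_n/Ω = (288 × 6375) / 2.0 × 10⁻³ = 918 kN.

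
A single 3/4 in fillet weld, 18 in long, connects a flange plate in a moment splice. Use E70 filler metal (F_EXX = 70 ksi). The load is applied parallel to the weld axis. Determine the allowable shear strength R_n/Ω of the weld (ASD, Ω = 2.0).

Effective throat t_e = 0.707 × 0.75 = 0.5302 in.
Total length L = 18 in; A_we = 0.5302 × 18 = 9.544 in².
F_nw = 0.6 F_EXX = 0.6 × 70 = 42 ksi.
R_n = 42 × 9.544 = 400.9 kip; R_n/Ω = 400.9/2.0 = 200.4 kip.

R_n/Ω ≈ 200 kip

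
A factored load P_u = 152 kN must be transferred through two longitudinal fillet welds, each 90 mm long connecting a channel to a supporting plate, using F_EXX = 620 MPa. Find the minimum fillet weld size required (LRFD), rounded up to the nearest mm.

w = 5 mm

Total weld length L = 180 mm.
Required throat t_e = P_u / (φ × 0.6 F_EXX × L) = 152 / (0.75 × 0.6 × 620 × 180 × 10⁻³) = 3.027 mm.
Required leg w = t_e / 0.707 = 4.281 mm → use 5 mm.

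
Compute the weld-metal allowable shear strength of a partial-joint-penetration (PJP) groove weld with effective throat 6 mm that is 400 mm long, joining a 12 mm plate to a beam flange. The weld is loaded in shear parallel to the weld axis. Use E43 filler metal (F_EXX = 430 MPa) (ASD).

Effective throat (given) t_e = 6 mm.
A_we = 6 × 400 = 2400 mm².
F_nw = 0.6 F_EXX = 258 MPa.
R_n/Ω = (258 × 2400) / 2.0 × 10⁻³ = 309.6 kN.

R_n/Ω ≈ 310 kN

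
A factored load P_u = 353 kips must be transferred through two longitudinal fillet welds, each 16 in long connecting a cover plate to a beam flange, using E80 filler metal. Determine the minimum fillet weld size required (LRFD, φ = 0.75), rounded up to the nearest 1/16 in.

E80XX → F_EXX = 80 ksi.
Total weld length L = 32 in.
Required throat t_e = P_u / (φ × 0.6 F_EXX × L) = 353 / (0.75 × 0.6 × 80 × 32) = 0.3064 in.
Required leg w = t_e / 0.707 = 0.4334 in → use 7/16 in.

w = 7/16 in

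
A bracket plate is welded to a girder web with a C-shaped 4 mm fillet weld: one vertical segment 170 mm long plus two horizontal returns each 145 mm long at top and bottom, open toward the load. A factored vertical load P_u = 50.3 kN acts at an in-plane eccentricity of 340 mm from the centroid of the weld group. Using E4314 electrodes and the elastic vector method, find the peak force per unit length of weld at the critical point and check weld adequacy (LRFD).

E43XX → F_EXX = 430 MPa.
Total weld length L_w = 460 mm. Treat welds as unit-width lines.
Centroid: x̄ = 2×145×72.5 / 460 = 45.71 mm from the vertical weld.
Polar moment about centroid: J = I_x + I_y = [170³/12 + 2×145×85²] + [170×45.71² + 2(145³/12 + 145×26.79²)] = 3576000 mm³.
Direct shear f_v = P/L_w = 50.3×10³ / 460 = 109.3 N/mm (vertical).
Torsion M = P·e = 50.3×10³ × 340 = 17102000 N·mm.
Critical point at (x, y) = (99.29, 85) from centroid. f_tx = M·y/J = 406.5 N/mm; f_ty = M·x/J = 474.9 N/mm.
Resultant f_max = √[f_tx² + (f_v + f_ty)²] = √[406.5² + (109.3 + 474.9)²] = 711.7 N/mm.
Capacity per unit length: φr_n = 0.75 × 0.6 × 430 × (0.707 × 4) = 547.2 N/mm.
711.7 > 547.2 → NOT adequate.

f_max ≈ 712 N/mm; NOT adequate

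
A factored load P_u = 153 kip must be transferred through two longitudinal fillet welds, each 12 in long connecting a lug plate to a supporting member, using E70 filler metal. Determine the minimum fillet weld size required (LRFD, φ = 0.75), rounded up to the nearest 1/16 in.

E70XX → F_EXX = 70 ksi.
Total weld length L = 24 in.
Required throat t_e = P_u / (φ × 0.6 F_EXX × L) = 153 / (0.75 × 0.6 × 70 × 24) = 0.2024 in.
Required leg w = t_e / 0.707 = 0.2863 in → use 5/16 in.

w = 5/16 in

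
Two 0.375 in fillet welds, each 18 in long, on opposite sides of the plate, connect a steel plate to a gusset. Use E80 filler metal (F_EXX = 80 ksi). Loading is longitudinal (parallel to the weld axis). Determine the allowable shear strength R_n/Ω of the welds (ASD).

R_n/Ω ≈ 229 kips

Effective throat t_e = 0.707 × 0.375 = 0.2651 in.
Total length L = 36 in; A_we = 0.2651 × 36 = 9.544 in².
F_nw = 0.6 F_EXX = 0.6 × 80 = 48 ksi.
R_n = 48 × 9.544 = 458.1 kips; R_n/Ω = 458.1/2.0 = 229.1 kips.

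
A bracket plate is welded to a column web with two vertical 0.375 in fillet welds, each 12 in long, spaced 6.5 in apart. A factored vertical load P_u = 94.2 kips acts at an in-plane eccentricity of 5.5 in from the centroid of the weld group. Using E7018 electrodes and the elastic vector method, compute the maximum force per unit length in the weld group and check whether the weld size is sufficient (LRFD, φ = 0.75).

f_max ≈ 9.08 kip/in; NOT adequate

E70XX → F_EXX = 70 ksi.
Total weld length L_w = 24 in. Treat welds as unit-width lines.
Polar moment about centroid: J = 2[d³/12 + d(b/2)²] = 2[12³/12 + 12×3.25²] = 541.5 in³.
Direct shear f_v = P/L_w = 94.2 / 24 = 3.925 kip/in (vertical).
Torsion M = P·e = 94.2 × 5.5 = 518.1 kip·in.
Critical point at (x, y) = (3.25, 6) from centroid. f_tx = M·y/J = 5.741 kip/in; f_ty = M·x/J = 3.11 kip/in.
Resultant f_max = √[f_tx² + (f_v + f_ty)²] = √[5.741² + (3.925 + 3.11)²] = 9.08 kip/in.
Capacity per unit length: φr_n = 0.75 × 0.6 × 70 × (0.707 × 0.375) = 8.351 kip/in.
9.08 > 8.351 → NOT adequate.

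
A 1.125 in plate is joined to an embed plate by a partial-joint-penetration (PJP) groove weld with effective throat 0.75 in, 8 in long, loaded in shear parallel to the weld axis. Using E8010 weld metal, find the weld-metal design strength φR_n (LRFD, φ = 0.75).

φR_n ≈ 216 kips

E80XX → F_EXX = 80 ksi.
Effective throat (given) t_e = 0.75 in.
A_we = 0.75 × 8 = 6 in².
F_nw = 0.6 F_EXX = 48 ksi.
φR_n = 0.75 × 48 × 6 = 216 kips.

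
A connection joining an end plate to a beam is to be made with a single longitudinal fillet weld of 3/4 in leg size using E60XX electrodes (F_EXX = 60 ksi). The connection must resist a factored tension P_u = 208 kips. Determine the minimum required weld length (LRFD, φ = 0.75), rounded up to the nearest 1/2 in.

Throat t_e = 0.707 × 0.75 = 0.5302 in.
φr_n = 0.75 × 0.6 × 60 × 0.5302 = 14.32 kips/in.
L_req = P_u / φr_n = 208 / 14.32 = 14.53 in total.
Round up → use L = 15 in.

L = 15 in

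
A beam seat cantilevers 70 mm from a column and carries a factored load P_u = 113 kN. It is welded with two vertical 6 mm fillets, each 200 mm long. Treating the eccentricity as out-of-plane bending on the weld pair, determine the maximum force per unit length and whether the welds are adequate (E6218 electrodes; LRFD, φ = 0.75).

f_max ≈ 657 N/mm; adequate

E62XX → F_EXX = 620 MPa.
L_w = 2 × 200 = 400 mm; section modulus (unit throat) S = 2 × L²/6 = 13330 mm².
Direct shear f_v = P/L_w = 113×10³/400 = 282.5 N/mm.
Moment M = P × e = 113×10³ × 70 = 7910000 N·mm; bending f_b = M/S = 593.2 N/mm.
f_max = √(f_v² + f_b²) = √(282.5² + 593.2²) = 657.1 N/mm.
φr_n = 0.75 × 0.6 × 620 × (0.707 × 6) = 1184 N/mm → adequate.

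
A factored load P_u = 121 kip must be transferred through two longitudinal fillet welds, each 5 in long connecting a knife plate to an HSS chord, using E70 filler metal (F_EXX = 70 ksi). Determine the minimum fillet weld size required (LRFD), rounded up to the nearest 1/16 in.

Total weld length L = 10 in.
Required throat t_e = P_u / (φ × 0.6 F_EXX × L) = 121 / (0.75 × 0.6 × 70 × 10) = 0.3841 in.
Required leg w = t_e / 0.707 = 0.5433 in → use 9/16 in.

w = 9/16 in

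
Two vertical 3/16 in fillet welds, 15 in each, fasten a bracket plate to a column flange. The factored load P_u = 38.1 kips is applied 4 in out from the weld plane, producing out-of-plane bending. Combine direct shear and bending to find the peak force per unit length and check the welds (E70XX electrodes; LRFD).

f_max ≈ 2.4 kip/in; adequate

E70XX → F_EXX = 70 ksi.
L_w = 2 × 15 = 30 in; section modulus (unit throat) S = 2 × L²/6 = 75 in².
Direct shear f_v = P/L_w = 38.1/30 = 1.27 kip/in.
Moment M = P × e = 38.1 × 4 = 152.4 kip·in; bending f_b = M/S = 2.032 kip/in.
f_max = √(f_v² + f_b²) = √(1.27² + 2.032²) = 2.396 kip/in.
φr_n = 0.75 × 0.6 × 70 × (0.707 × 0.1875) = 4.176 kip/in → adequate.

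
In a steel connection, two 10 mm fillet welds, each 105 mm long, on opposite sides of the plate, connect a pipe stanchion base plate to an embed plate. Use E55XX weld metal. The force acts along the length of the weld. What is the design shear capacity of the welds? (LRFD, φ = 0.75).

φR_n ≈ 367 kN

E55XX → F_EXX = 550 MPa.
Effective throat t_e = 0.707 × 10 = 7.07 mm.
Total length L = 210 mm; A_we = 7.07 × 210 = 1485 mm².
F_nw = 0.6 F_EXX = 0.6 × 550 = 330 MPa.
φR_n = 0.75 × 330 × 1485 × 10⁻³ = 367.5 kN.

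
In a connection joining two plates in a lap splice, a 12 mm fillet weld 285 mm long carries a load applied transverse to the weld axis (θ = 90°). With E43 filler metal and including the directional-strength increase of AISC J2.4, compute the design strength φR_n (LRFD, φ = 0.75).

φR_n ≈ 702 kN

E43XX → F_EXX = 430 MPa.
t_e = 0.707 × 12 = 8.484 mm; A_we = 8.484 × 285 = 2418 mm².
Directional factor: 1.0 + 0.5 sin^1.5(90°) = 1.5.
F_nw = 0.6 × 430 × 1.5 = 387 MPa.
φR_n = 0.75 × 387 × 2418 × 10⁻³ = 701.8 kN.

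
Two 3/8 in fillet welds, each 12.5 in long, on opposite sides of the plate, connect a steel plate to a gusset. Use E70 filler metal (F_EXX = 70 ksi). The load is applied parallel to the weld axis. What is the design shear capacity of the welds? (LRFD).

φR_n ≈ 209 kips

Effective throat t_e = 0.707 × 0.375 = 0.2651 in.
Total length L = 25 in; A_we = 0.2651 × 25 = 6.628 in².
F_nw = 0.6 F_EXX = 0.6 × 70 = 42 ksi.
φR_n = 0.75 × 42 × 6.628 = 208.8 kips.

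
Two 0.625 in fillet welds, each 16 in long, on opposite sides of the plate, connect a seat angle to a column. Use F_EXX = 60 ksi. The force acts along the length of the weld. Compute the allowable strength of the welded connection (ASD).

Effective throat t_e = 0.707 × 0.625 = 0.4419 in.
Total length L = 32 in; A_we = 0.4419 × 32 = 14.14 in².
F_nw = 0.6 F_EXX = 0.6 × 60 = 36 ksi.
R_n = 36 × 14.14 = 509 kip; R_n/Ω = 509/2.0 = 254.5 kip.

R_n/Ω ≈ 255 kip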